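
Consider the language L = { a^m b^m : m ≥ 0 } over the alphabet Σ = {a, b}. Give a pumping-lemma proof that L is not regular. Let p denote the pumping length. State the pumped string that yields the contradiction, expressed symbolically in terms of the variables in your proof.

Suppose for contradiction that L is regular, and let p be the pumping length.
Let w = a^p b^p ∈ L; note |w| = 2p ≥ p.
Write w = xyz as guaranteed by the lemma, with |xy| ≤ p and |y| > 0.
Since the first p symbols of w are all a's and |xy| ≤ p, y lies entirely in the leading a-block: y = a^k for some k with 1 ≤ k ≤ p.
Pump with i = 2: xy^2z = a^{p+k} b^p. For this to lie in L we would need p = p+k, which forces k = 0. But k ≥ 1, so xy^2z ∉ L.
This contradicts the pumping lemma, so L is not regular.

a^{p+k} b^p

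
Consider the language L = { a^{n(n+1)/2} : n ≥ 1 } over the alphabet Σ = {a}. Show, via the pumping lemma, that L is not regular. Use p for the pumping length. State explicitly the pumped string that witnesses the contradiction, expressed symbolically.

a^{p(p+1)/2+k}

Assume L is regular. Let p be the pumping length given by the pumping lemma.
Take w = a^{p(p+1)/2} ∈ L with |w| = p(p+1)/2 ≥ p.
The pumping lemma gives a decomposition w = xyz where |xy| ≤ p and y is nonempty.
Then y = a^k for some k with 1 ≤ k ≤ p.
Pump with i = 2: xy^2z = a^{p(p+1)/2+k}. Since 1 ≤ k ≤ p, p(p+1)/2 < p(p+1)/2+k ≤ p(p+1)/2+p < (p+1)(p+2)/2, so p(p+1)/2+k is strictly between consecutive triangular numbers. So xy^2z ∉ L.
This is a contradiction; hence L is not regular.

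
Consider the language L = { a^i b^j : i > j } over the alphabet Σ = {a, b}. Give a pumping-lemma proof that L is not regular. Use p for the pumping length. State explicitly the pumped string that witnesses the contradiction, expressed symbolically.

a^{p+1-k} b^p

Assume L is regular; let p be its pumping constant.
Choose w = a^{p+1} b^p ∈ L, with |w| = 2p+1 ≥ p.
The pumping lemma gives a decomposition w = xyz where |xy| ≤ p and |y| ≥ 1.
Because |xy| ≤ p and w begins with p copies of a, we have y = a^k with 1 ≤ k ≤ p.
Consider xy^0z = xz = a^{p+1-k} b^p. Since k ≥ 1, the a-count p+1-k is at most p, so i > j fails; thus xz ∉ L.
Contradiction. Therefore L is not regular.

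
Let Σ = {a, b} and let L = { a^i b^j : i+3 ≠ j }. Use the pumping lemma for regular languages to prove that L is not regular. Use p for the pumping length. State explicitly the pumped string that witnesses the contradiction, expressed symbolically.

a^{p+p!} b^{p+p!+3}

Assume L is regular. Let p be the pumping length given by the pumping lemma.
Choose w = a^p b^{p+p!+3}. Since p ≠ (p+p!+3)-3 = p+p!, w ∈ L; and |w| ≥ p.
The pumping lemma gives a decomposition w = xyz where |xy| ≤ p and |y| > 0.
Because |xy| ≤ p and w begins with p copies of a, we have y = a^k with 1 ≤ k ≤ p.
Since 1 ≤ k ≤ p, k divides p!; set t = 1 + p!/k. Then xy^t z has p + (p!/k)·k = p + p! copies of a. Now the a-count is p+p! and (b-count)-3 = (p+p!+3)-3 = p+p!, so i+3 ≠ j fails. So xy^t z = a^{p+p!} b^{p+p!+3} ∉ L.
This is a contradiction; hence L is not regular.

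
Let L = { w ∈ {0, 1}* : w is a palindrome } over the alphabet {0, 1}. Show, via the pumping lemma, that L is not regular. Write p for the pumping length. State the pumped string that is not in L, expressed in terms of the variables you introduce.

0^{p+k} 1 0^p

Suppose for contradiction that L is regular, and let p be the pumping length.
Take w = 0^p 1 0^p, a palindrome of length 2p+1 ≥ p.
By the pumping lemma, w = xyz with |xy| ≤ p and y is nonempty.
Since the first p symbols of w are all 0's and |xy| ≤ p, y lies entirely in the leading 0-block: y = 0^k for some k with 1 ≤ k ≤ p.
Pump with i = 2: xy^2z = 0^{p+k} 1 0^p. Its reverse is 0^p 1 0^{p+k}, which differs from xy^2z since k ≥ 1. So xy^2z is not a palindrome and xy^2z ∉ L.
This contradicts the pumping lemma, so L is not regular.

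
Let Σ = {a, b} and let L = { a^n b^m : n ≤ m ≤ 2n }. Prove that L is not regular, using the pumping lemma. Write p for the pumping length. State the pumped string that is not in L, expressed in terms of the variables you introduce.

a^{p+k} b^p

Assume L is regular. Let p be the pumping length given by the pumping lemma.
Take w = a^p b^p ∈ L (since p ≤ p ≤ 2p), with |w| = 2p ≥ p.
Write w = xyz as guaranteed by the lemma, with |xy| ≤ p and |y| ≥ 1.
Since the first p symbols of w are all a's and |xy| ≤ p, y lies entirely in the leading a-block: y = a^k for some k with 1 ≤ k ≤ p.
Pump with i = 2: xy^2z = a^{p+k} b^p. Now n = p+k > p = m, so the condition n ≤ m fails. Thus xy^2z ∉ L.
This contradicts the pumping lemma, so L is not regular.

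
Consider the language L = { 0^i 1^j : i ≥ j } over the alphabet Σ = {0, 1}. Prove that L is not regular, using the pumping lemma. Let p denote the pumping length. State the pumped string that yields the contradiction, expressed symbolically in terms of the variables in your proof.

Suppose for contradiction that L is regular, and let p be the pumping length.
Choose w = 0^p 1^p ∈ L, with |w| = 2p ≥ p.
The pumping lemma gives a decomposition w = xyz where |xy| ≤ p and |y| > 0.
Because |xy| ≤ p and w begins with p copies of 0, we have y = 0^k with 1 ≤ k ≤ p.
Consider xy^0z = xz = 0^{p-k} 1^p. Since k ≥ 1, the 0-count p-k is less than p, so i ≥ j fails; thus xz ∉ L.
This is a contradiction; hence L is not regular.

0^{p-k} 1^p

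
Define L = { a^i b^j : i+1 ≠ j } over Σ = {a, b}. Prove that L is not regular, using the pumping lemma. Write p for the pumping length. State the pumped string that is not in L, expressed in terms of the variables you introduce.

Assume L is regular. Let p be the pumping length given by the pumping lemma.
Choose w = a^p b^{p+p!+1}. Since p ≠ (p+p!+1)-1 = p+p!, w ∈ L; and |w| ≥ p.
The pumping lemma gives a decomposition w = xyz where |xy| ≤ p and y is nonempty.
Because |xy| ≤ p and w begins with p copies of a, we have y = a^k with 1 ≤ k ≤ p.
Since 1 ≤ k ≤ p, k divides p!; set t = 1 + p!/k. Then xy^t z has p + (p!/k)·k = p + p! copies of a. Now the a-count is p+p! and (b-count)-1 = (p+p!+1)-1 = p+p!, so i+1 ≠ j fails. So xy^t z = a^{p+p!} b^{p+p!+1} ∉ L.
This contradicts the pumping lemma, so L is not regular.

a^{p+p!} b^{p+p!+1}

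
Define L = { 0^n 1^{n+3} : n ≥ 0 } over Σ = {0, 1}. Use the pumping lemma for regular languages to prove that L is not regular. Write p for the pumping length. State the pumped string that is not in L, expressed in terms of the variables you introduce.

0^{p+k} 1^{p+3}

Assume L is regular. Let p be the pumping length given by the pumping lemma.
Choose w = 0^p 1^{p+3}, which is in L with |w| = 2p+3 ≥ p.
Write w = xyz as guaranteed by the lemma, with |xy| ≤ p and y is nonempty.
Since the first p symbols of w are all 0's and |xy| ≤ p, y lies entirely in the leading 0-block: y = 0^k for some k with 1 ≤ k ≤ p.
Pump with i = 2: xy^2z = 0^{p+k} 1^{p+3}. For this to lie in L we would need p+3 = (p+k)+3, which forces k = 0. But k ≥ 1, so xy^2z ∉ L.
Contradiction. Therefore L is not regular.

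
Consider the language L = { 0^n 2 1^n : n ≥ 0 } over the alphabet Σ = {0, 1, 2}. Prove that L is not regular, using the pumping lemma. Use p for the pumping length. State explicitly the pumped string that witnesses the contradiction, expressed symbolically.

Toward a contradiction, assume L is regular with pumping length p.
Take w = 0^p 2 1^p ∈ L with |w| = 2p+1 ≥ p.
Write w = xyz as guaranteed by the lemma, with |xy| ≤ p and |y| ≥ 1.
The first p characters of w are 0's, so xy (and hence y) consists only of 0's. Write y = 0^k, 1 ≤ k ≤ p.
Pump with i = 2: xy^2z = 0^{p+k} 2 1^p, which would require p+k = p. But k ≥ 1, so xy^2z ∉ L.
This contradicts the pumping lemma, so L is not regular.

0^{p+k} 2 1^p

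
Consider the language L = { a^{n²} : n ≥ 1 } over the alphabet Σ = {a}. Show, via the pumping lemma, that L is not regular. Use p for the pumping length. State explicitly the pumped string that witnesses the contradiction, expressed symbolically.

a^{p²+k}

Assume L is regular; let p be its pumping constant.
Take w = a^{p²} ∈ L with |w| = p² ≥ p.
The pumping lemma gives a decomposition w = xyz where |xy| ≤ p and |y| > 0.
Then y = a^k for some k with 1 ≤ k ≤ p.
Pump with i = 2: xy^2z = a^{p²+k}. Since 1 ≤ k ≤ p, p² < p²+k ≤ p²+p < (p+1)², so p²+k lies strictly between consecutive squares and is not a perfect square. So xy^2z ∉ L.
Contradiction. Therefore L is not regular.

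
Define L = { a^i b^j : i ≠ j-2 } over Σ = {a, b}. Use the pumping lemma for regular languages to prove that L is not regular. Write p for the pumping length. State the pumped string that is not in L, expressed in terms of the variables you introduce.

Assume L is regular. Let p be the pumping length given by the pumping lemma.
Choose w = a^p b^{p+p!+2}. Since p ≠ (p+p!+2)-2 = p+p!, w ∈ L; and |w| ≥ p.
The pumping lemma gives a decomposition w = xyz where |xy| ≤ p and y is nonempty.
The first p characters of w are a's, so xy (and hence y) consists only of a's. Write y = a^k, 1 ≤ k ≤ p.
Since 1 ≤ k ≤ p, k divides p!; set t = 1 + p!/k. Then xy^t z has p + (p!/k)·k = p + p! copies of a. Now the a-count is p+p! and (b-count)-2 = (p+p!+2)-2 = p+p!, so i ≠ j-2 fails. So xy^t z = a^{p+p!} b^{p+p!+2} ∉ L.
This contradicts the pumping lemma, so L is not regular.

a^{p+p!} b^{p+p!+2}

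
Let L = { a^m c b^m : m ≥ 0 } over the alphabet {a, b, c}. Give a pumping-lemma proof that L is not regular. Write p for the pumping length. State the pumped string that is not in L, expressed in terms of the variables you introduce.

Assume L is regular. Let p be the pumping length given by the pumping lemma.
Take w = a^p c b^p ∈ L with |w| = 2p+1 ≥ p.
The pumping lemma gives a decomposition w = xyz where |xy| ≤ p and |y| ≥ 1.
Because |xy| ≤ p and w begins with p copies of a, we have y = a^k with 1 ≤ k ≤ p.
Pump with i = 2: xy^2z = a^{p+k} c b^p, which would require p+k = p. But k ≥ 1, so xy^2z ∉ L.
This is a contradiction; hence L is not regular.

a^{p+k} c b^p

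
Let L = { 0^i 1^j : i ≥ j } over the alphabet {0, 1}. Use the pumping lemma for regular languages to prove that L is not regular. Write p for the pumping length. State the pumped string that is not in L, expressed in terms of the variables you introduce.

0^{p-k} 1^p

Assume L is regular; let p be its pumping constant.
Choose w = 0^p 1^p ∈ L, with |w| = 2p ≥ p.
By the pumping lemma, w = xyz with |xy| ≤ p and y is nonempty.
The first p characters of w are 0's, so xy (and hence y) consists only of 0's. Write y = 0^k, 1 ≤ k ≤ p.
Consider xy^0z = xz = 0^{p-k} 1^p. Since k ≥ 1, the 0-count p-k is less than p, so i ≥ j fails; thus xz ∉ L.
Contradiction. Therefore L is not regular.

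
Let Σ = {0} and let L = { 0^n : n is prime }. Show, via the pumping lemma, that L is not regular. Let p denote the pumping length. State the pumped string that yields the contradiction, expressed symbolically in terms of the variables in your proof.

0^{q(1+k)}

Assume L is regular. Let p be the pumping length given by the pumping lemma.
Let q be a prime with q ≥ p+2 (infinitely many primes exist), and take w = 0^q ∈ L with |w| = q ≥ p.
Write w = xyz as guaranteed by the lemma, with |xy| ≤ p and y is nonempty.
Then y = 0^k for some k with 1 ≤ k ≤ p.
Since 1 ≤ k ≤ p, |xz| = q-k. Pump with i = q+1: |xy^{q+1}z| = (q-k)+(q+1)k = q+qk = q(1+k), which is composite (both factors ≥ 2). So xy^{q+1}z = 0^{q(1+k)} ∉ L.
Contradiction. Therefore L is not regular.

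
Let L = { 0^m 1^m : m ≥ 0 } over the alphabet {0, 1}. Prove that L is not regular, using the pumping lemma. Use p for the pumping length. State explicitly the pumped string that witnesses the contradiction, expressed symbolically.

0^{p+k} 1^p

Assume L is regular; let p be its pumping constant.
Choose w = 0^p 1^p, which is in L with |w| = 2p ≥ p.
By the pumping lemma, w = xyz with |xy| ≤ p and |y| ≥ 1.
The first p characters of w are 0's, so xy (and hence y) consists only of 0's. Write y = 0^k, 1 ≤ k ≤ p.
Pump with i = 2: xy^2z = 0^{p+k} 1^p. For this to lie in L we would need p = p+k, which forces k = 0. But k ≥ 1, so xy^2z ∉ L.
This contradicts the pumping lemma, so L is not regular.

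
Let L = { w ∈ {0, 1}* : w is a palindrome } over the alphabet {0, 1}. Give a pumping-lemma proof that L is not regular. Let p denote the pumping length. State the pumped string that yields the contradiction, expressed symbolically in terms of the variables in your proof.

Suppose for contradiction that L is regular, and let p be the pumping length.
Take w = 0^p 1 0^p, a palindrome of length 2p+1 ≥ p.
The pumping lemma gives a decomposition w = xyz where |xy| ≤ p and |y| > 0.
Because |xy| ≤ p and w begins with p copies of 0, we have y = 0^k with 1 ≤ k ≤ p.
Pump with i = 2: xy^2z = 0^{p+k} 1 0^p. Its reverse is 0^p 1 0^{p+k}, which differs from xy^2z since k ≥ 1. So xy^2z is not a palindrome and xy^2z ∉ L.
This contradicts the pumping lemma, so L is not regular.

0^{p+k} 1 0^p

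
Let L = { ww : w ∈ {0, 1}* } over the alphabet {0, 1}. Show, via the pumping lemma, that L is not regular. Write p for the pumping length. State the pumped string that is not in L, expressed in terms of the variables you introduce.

Assume L is regular. Let p be the pumping length given by the pumping lemma.
Take w = 0^p 1^p 0^p 1^p = uu where u = 0^p1^p; then w ∈ L and |w| = 4p ≥ p.
Write w = xyz as guaranteed by the lemma, with |xy| ≤ p and |y| ≥ 1.
The first p characters of w are 0's, so xy (and hence y) consists only of 0's. Write y = 0^k, 1 ≤ k ≤ p.
Pump with i = 2: xy^2z = 0^{p+k} 1^p 0^p 1^p, of length 4p+k. Suppose this equals vv. The string starts with 0 and ends with 1, so v does too; thus the boundary between the two copies of v is a 1→0 transition. There is exactly one such transition, at position 2p+k, so |v| = 2p+k and |vv| = 4p+2k ≠ 4p+k since k ≥ 1. So xy^2z ∉ L.
This is a contradiction; hence L is not regular.

0^{p+k} 1^p 0^p 1^p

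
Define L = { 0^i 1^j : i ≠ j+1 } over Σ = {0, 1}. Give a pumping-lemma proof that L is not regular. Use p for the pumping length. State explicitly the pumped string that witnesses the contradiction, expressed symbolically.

0^{p+p!} 1^{p+p!-1}

Suppose for contradiction that L is regular, and let p be the pumping length.
Choose w = 0^p 1^{p+p!-1}. Since p ≠ (p+p!-1)+1 = p+p!, w ∈ L; and |w| ≥ p.
By the pumping lemma, w = xyz with |xy| ≤ p and |y| > 0.
The first p characters of w are 0's, so xy (and hence y) consists only of 0's. Write y = 0^k, 1 ≤ k ≤ p.
Since 1 ≤ k ≤ p, k divides p!; set t = 1 + p!/k. Then xy^t z has p + (p!/k)·k = p + p! copies of 0. Now the 0-count is p+p! and (1-count)+1 = (p+p!-1)+1 = p+p!, so i ≠ j+1 fails. So xy^t z = 0^{p+p!} 1^{p+p!-1} ∉ L.
This is a contradiction; hence L is not regular.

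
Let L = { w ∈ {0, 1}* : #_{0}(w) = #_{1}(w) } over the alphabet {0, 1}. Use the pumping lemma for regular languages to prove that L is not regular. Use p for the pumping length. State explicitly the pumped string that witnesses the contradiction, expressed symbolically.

0^{p+k} 1^p

Toward a contradiction, assume L is regular with pumping length p.
Choose w = 0^p 1^p ∈ L with |w| = 2p ≥ p.
By the pumping lemma, w = xyz with |xy| ≤ p and |y| ≥ 1.
The first p characters of w are 0's, so xy (and hence y) consists only of 0's. Write y = 0^k, 1 ≤ k ≤ p.
Pump with i = 2: xy^2z = 0^{p+k} 1^p has p+k occurrences of 0 but only p of 1. Since k ≥ 1 the counts differ, so xy^2z ∉ L.
This contradicts the pumping lemma, so L is not regular.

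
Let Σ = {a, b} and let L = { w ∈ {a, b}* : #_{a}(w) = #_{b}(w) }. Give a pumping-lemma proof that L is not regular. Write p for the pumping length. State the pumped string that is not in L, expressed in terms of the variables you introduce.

a^{p+k} b^p

Assume L is regular. Let p be the pumping length given by the pumping lemma.
Choose w = a^p b^p ∈ L with |w| = 2p ≥ p.
The pumping lemma gives a decomposition w = xyz where |xy| ≤ p and |y| > 0.
Since the first p symbols of w are all a's and |xy| ≤ p, y lies entirely in the leading a-block: y = a^k for some k with 1 ≤ k ≤ p.
Pump with i = 2: xy^2z = a^{p+k} b^p has p+k occurrences of a but only p of b. Since k ≥ 1 the counts differ, so xy^2z ∉ L.
Contradiction. Therefore L is not regular.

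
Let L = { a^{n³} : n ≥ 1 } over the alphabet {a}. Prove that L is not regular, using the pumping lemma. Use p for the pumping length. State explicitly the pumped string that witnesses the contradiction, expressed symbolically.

Assume L is regular; let p be its pumping constant.
Take w = a^{p³} ∈ L with |w| = p³ ≥ p.
The pumping lemma gives a decomposition w = xyz where |xy| ≤ p and y is nonempty.
Then y = a^k for some k with 1 ≤ k ≤ p.
Pump with i = 2: xy^2z = a^{p³+k}. Since 1 ≤ k ≤ p, p³ < p³+k ≤ p³+p < p³+3p²+3p+1 = (p+1)³, so p³+k is not a perfect cube. So xy^2z ∉ L.
This contradicts the pumping lemma, so L is not regular.

a^{p³+k}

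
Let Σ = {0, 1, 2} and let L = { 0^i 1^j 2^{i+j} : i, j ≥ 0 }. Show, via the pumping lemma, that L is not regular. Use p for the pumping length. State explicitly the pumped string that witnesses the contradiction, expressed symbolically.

Assume L is regular. Let p be the pumping length given by the pumping lemma.
Take w = 0^p 1^p 2^{2p} ∈ L (with i=j=p, i+j=2p), |w| = 4p ≥ p.
By the pumping lemma, w = xyz with |xy| ≤ p and |y| > 0.
The first p characters of w are 0's, so xy (and hence y) consists only of 0's. Write y = 0^k, 1 ≤ k ≤ p.
Consider xy^2z = 0^{p+k} 1^p 2^{2p}. Now the 0- and 1-counts sum to 2p+k, but the 2-count is 2p ≠ 2p+k. So xy^2z ∉ L.
This contradicts the pumping lemma, so L is not regular.

0^{p+k} 1^p 2^{2p}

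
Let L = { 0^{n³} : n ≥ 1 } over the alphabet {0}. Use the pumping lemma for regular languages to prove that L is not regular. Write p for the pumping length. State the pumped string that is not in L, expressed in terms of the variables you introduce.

Suppose for contradiction that L is regular, and let p be the pumping length.
Take w = 0^{p³} ∈ L with |w| = p³ ≥ p.
Write w = xyz as guaranteed by the lemma, with |xy| ≤ p and |y| > 0.
Then y = 0^k for some k with 1 ≤ k ≤ p.
Pump with i = 2: xy^2z = 0^{p³+k}. Since 1 ≤ k ≤ p, p³ < p³+k ≤ p³+p < p³+3p²+3p+1 = (p+1)³, so p³+k is not a perfect cube. So xy^2z ∉ L.
This contradicts the pumping lemma, so L is not regular.

0^{p³+k}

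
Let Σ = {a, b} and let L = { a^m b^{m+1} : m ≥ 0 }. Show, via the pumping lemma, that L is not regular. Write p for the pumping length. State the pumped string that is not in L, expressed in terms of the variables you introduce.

Assume L is regular; let p be its pumping constant.
Let w = a^p b^{p+1} ∈ L; note |w| = 2p+1 ≥ p.
By the pumping lemma, w = xyz with |xy| ≤ p and y is nonempty.
The first p characters of w are a's, so xy (and hence y) consists only of a's. Write y = a^k, 1 ≤ k ≤ p.
Pump with i = 2: xy^2z = a^{p+k} b^{p+1}. For this to lie in L we would need p+1 = (p+k)+1, which forces k = 0. But k ≥ 1, so xy^2z ∉ L.
This is a contradiction; hence L is not regular.

a^{p+k} b^{p+1}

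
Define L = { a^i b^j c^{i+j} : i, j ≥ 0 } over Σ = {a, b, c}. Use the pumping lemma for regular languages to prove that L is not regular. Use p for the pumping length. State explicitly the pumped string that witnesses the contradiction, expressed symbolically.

Toward a contradiction, assume L is regular with pumping length p.
Take w = a^p b^p c^{2p} ∈ L (with i=j=p, i+j=2p), |w| = 4p ≥ p.
Write w = xyz as guaranteed by the lemma, with |xy| ≤ p and y is nonempty.
Since the first p symbols of w are all a's and |xy| ≤ p, y lies entirely in the leading a-block: y = a^k for some k with 1 ≤ k ≤ p.
Consider xy^2z = a^{p+k} b^p c^{2p}. Now the a- and b-counts sum to 2p+k, but the c-count is 2p ≠ 2p+k. So xy^2z ∉ L.
Contradiction. Therefore L is not regular.

a^{p+k} b^p c^{2p}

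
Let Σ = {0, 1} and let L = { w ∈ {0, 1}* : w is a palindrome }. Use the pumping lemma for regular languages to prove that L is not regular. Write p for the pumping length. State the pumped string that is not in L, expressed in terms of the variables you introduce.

0^{p+k} 1 0^p

Assume L is regular; let p be its pumping constant.
Take w = 0^p 1 0^p, a palindrome of length 2p+1 ≥ p.
Write w = xyz as guaranteed by the lemma, with |xy| ≤ p and |y| ≥ 1.
The first p characters of w are 0's, so xy (and hence y) consists only of 0's. Write y = 0^k, 1 ≤ k ≤ p.
Pump with i = 2: xy^2z = 0^{p+k} 1 0^p. Its reverse is 0^p 1 0^{p+k}, which differs from xy^2z since k ≥ 1. So xy^2z is not a palindrome and xy^2z ∉ L.
Contradiction. Therefore L is not regular.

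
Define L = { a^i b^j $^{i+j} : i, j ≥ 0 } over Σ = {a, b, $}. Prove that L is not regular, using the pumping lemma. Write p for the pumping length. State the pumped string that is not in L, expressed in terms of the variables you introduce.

a^{p+k} b^p $^{2p}

Toward a contradiction, assume L is regular with pumping length p.
Take w = a^p b^p $^{2p} ∈ L (with i=j=p, i+j=2p), |w| = 4p ≥ p.
By the pumping lemma, w = xyz with |xy| ≤ p and |y| ≥ 1.
Because |xy| ≤ p and w begins with p copies of a, we have y = a^k with 1 ≤ k ≤ p.
Consider xy^2z = a^{p+k} b^p $^{2p}. Now the a- and b-counts sum to 2p+k, but the $-count is 2p ≠ 2p+k. So xy^2z ∉ L.
This contradicts the pumping lemma, so L is not regular.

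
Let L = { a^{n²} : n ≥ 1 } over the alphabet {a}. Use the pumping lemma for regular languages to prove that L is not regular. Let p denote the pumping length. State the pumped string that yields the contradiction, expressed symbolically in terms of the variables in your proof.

Suppose for contradiction that L is regular, and let p be the pumping length.
Take w = a^{p²} ∈ L with |w| = p² ≥ p.
Write w = xyz as guaranteed by the lemma, with |xy| ≤ p and y is nonempty.
Then y = a^k for some k with 1 ≤ k ≤ p.
Pump with i = 2: xy^2z = a^{p²+k}. Since 1 ≤ k ≤ p, p² < p²+k ≤ p²+p < (p+1)², so p²+k lies strictly between consecutive squares and is not a perfect square. So xy^2z ∉ L.
Contradiction. Therefore L is not regular.

a^{p²+k}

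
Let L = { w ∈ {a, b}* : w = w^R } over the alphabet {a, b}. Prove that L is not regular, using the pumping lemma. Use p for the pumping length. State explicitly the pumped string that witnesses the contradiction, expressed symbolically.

a^{p+k} b a^p

Suppose for contradiction that L is regular, and let p be the pumping length.
Take w = a^p b a^p, a palindrome of length 2p+1 ≥ p.
Write w = xyz as guaranteed by the lemma, with |xy| ≤ p and |y| > 0.
Because |xy| ≤ p and w begins with p copies of a, we have y = a^k with 1 ≤ k ≤ p.
Pump with i = 2: xy^2z = a^{p+k} b a^p. Its reverse is a^p b a^{p+k}, which differs from xy^2z since k ≥ 1. So xy^2z is not a palindrome and xy^2z ∉ L.
Contradiction. Therefore L is not regular.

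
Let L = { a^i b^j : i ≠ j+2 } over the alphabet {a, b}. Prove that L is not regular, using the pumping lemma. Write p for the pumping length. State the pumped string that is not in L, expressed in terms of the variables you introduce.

a^{p+p!} b^{p+p!-2}

Assume L is regular. Let p be the pumping length given by the pumping lemma.
Choose w = a^p b^{p+p!-2}. Since p ≠ (p+p!-2)+2 = p+p!, w ∈ L; and |w| ≥ p.
The pumping lemma gives a decomposition w = xyz where |xy| ≤ p and y is nonempty.
Since the first p symbols of w are all a's and |xy| ≤ p, y lies entirely in the leading a-block: y = a^k for some k with 1 ≤ k ≤ p.
Since 1 ≤ k ≤ p, k divides p!; set t = 1 + p!/k. Then xy^t z has p + (p!/k)·k = p + p! copies of a. Now the a-count is p+p! and (b-count)+2 = (p+p!-2)+2 = p+p!, so i ≠ j+2 fails. So xy^t z = a^{p+p!} b^{p+p!-2} ∉ L.
This is a contradiction; hence L is not regular.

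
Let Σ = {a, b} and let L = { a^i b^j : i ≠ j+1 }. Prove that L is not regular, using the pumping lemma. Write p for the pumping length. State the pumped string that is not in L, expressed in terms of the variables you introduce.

a^{p+p!} b^{p+p!-1}

Toward a contradiction, assume L is regular with pumping length p.
Choose w = a^p b^{p+p!-1}. Since p ≠ (p+p!-1)+1 = p+p!, w ∈ L; and |w| ≥ p.
By the pumping lemma, w = xyz with |xy| ≤ p and |y| ≥ 1.
Since the first p symbols of w are all a's and |xy| ≤ p, y lies entirely in the leading a-block: y = a^k for some k with 1 ≤ k ≤ p.
Since 1 ≤ k ≤ p, k divides p!; set t = 1 + p!/k. Then xy^t z has p + (p!/k)·k = p + p! copies of a. Now the a-count is p+p! and (b-count)+1 = (p+p!-1)+1 = p+p!, so i ≠ j+1 fails. So xy^t z = a^{p+p!} b^{p+p!-1} ∉ L.
This contradicts the pumping lemma, so L is not regular.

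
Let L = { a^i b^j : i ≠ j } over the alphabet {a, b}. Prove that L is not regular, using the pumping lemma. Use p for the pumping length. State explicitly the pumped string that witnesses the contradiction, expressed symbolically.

a^{p+p!} b^{p+p!}

Assume L is regular. Let p be the pumping length given by the pumping lemma.
Choose w = a^p b^{p+p!}. Since p ≠ p+p!, w ∈ L; and |w| ≥ p.
By the pumping lemma, w = xyz with |xy| ≤ p and y is nonempty.
Because |xy| ≤ p and w begins with p copies of a, we have y = a^k with 1 ≤ k ≤ p.
Since 1 ≤ k ≤ p, k divides p!; set t = 1 + p!/k. Then xy^t z has p + (p!/k)·k = p + p! copies of a. Now the a-count equals the b-count, so i ≠ j fails. So xy^t z = a^{p+p!} b^{p+p!} ∉ L.
This is a contradiction; hence L is not regular.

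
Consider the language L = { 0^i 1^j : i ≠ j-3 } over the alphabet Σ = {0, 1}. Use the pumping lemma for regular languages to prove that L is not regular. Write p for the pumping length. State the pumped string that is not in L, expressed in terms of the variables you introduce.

Toward a contradiction, assume L is regular with pumping length p.
Choose w = 0^p 1^{p+p!+3}. Since p ≠ (p+p!+3)-3 = p+p!, w ∈ L; and |w| ≥ p.
Write w = xyz as guaranteed by the lemma, with |xy| ≤ p and |y| > 0.
The first p characters of w are 0's, so xy (and hence y) consists only of 0's. Write y = 0^k, 1 ≤ k ≤ p.
Since 1 ≤ k ≤ p, k divides p!; set t = 1 + p!/k. Then xy^t z has p + (p!/k)·k = p + p! copies of 0. Now the 0-count is p+p! and (1-count)-3 = (p+p!+3)-3 = p+p!, so i ≠ j-3 fails. So xy^t z = 0^{p+p!} 1^{p+p!+3} ∉ L.
Contradiction. Therefore L is not regular.

0^{p+p!} 1^{p+p!+3}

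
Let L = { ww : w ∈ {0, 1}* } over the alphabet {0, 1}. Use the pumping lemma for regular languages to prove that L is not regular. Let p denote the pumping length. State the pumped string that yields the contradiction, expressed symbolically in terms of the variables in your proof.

Toward a contradiction, assume L is regular with pumping length p.
Take w = 0^p 1^p 0^p 1^p = uu where u = 0^p1^p; then w ∈ L and |w| = 4p ≥ p.
By the pumping lemma, w = xyz with |xy| ≤ p and |y| ≥ 1.
Because |xy| ≤ p and w begins with p copies of 0, we have y = 0^k with 1 ≤ k ≤ p.
Pump with i = 2: xy^2z = 0^{p+k} 1^p 0^p 1^p, of length 4p+k. Suppose this equals vv. The string starts with 0 and ends with 1, so v does too; thus the boundary between the two copies of v is a 1→0 transition. There is exactly one such transition, at position 2p+k, so |v| = 2p+k and |vv| = 4p+2k ≠ 4p+k since k ≥ 1. So xy^2z ∉ L.
This contradicts the pumping lemma, so L is not regular.

0^{p+k} 1^p 0^p 1^p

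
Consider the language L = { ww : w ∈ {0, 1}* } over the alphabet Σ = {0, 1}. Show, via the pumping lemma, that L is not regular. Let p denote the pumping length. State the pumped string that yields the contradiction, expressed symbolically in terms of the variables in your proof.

Assume L is regular. Let p be the pumping length given by the pumping lemma.
Take w = 0^p 1^p 0^p 1^p = uu where u = 0^p1^p; then w ∈ L and |w| = 4p ≥ p.
The pumping lemma gives a decomposition w = xyz where |xy| ≤ p and |y| ≥ 1.
Because |xy| ≤ p and w begins with p copies of 0, we have y = 0^k with 1 ≤ k ≤ p.
Pump with i = 2: xy^2z = 0^{p+k} 1^p 0^p 1^p, of length 4p+k. Suppose this equals vv. The string starts with 0 and ends with 1, so v does too; thus the boundary between the two copies of v is a 1→0 transition. There is exactly one such transition, at position 2p+k, so |v| = 2p+k and |vv| = 4p+2k ≠ 4p+k since k ≥ 1. So xy^2z ∉ L.
This is a contradiction; hence L is not regular.

0^{p+k} 1^p 0^p 1^p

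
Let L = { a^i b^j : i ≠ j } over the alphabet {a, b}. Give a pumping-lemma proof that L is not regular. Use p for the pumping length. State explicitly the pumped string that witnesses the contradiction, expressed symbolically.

a^{p+p!} b^{p+p!}

Suppose for contradiction that L is regular, and let p be the pumping length.
Choose w = a^p b^{p+p!}. Since p ≠ p+p!, w ∈ L; and |w| ≥ p.
By the pumping lemma, w = xyz with |xy| ≤ p and y is nonempty.
The first p characters of w are a's, so xy (and hence y) consists only of a's. Write y = a^k, 1 ≤ k ≤ p.
Since 1 ≤ k ≤ p, k divides p!; set t = 1 + p!/k. Then xy^t z has p + (p!/k)·k = p + p! copies of a. Now the a-count equals the b-count, so i ≠ j fails. So xy^t z = a^{p+p!} b^{p+p!} ∉ L.
This is a contradiction; hence L is not regular.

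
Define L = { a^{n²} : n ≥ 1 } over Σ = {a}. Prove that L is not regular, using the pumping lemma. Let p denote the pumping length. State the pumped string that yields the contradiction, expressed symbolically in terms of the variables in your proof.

Toward a contradiction, assume L is regular with pumping length p.
Take w = a^{p²} ∈ L with |w| = p² ≥ p.
The pumping lemma gives a decomposition w = xyz where |xy| ≤ p and |y| ≥ 1.
Then y = a^k for some k with 1 ≤ k ≤ p.
Pump with i = 2: xy^2z = a^{p²+k}. Since 1 ≤ k ≤ p, p² < p²+k ≤ p²+p < (p+1)², so p²+k lies strictly between consecutive squares and is not a perfect square. So xy^2z ∉ L.
This is a contradiction; hence L is not regular.

a^{p²+k}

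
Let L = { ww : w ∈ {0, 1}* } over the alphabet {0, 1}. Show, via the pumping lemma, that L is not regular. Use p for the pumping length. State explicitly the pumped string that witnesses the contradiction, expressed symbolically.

0^{p+k} 1^p 0^p 1^p

Suppose for contradiction that L is regular, and let p be the pumping length.
Take w = 0^p 1^p 0^p 1^p = uu where u = 0^p1^p; then w ∈ L and |w| = 4p ≥ p.
The pumping lemma gives a decomposition w = xyz where |xy| ≤ p and y is nonempty.
Because |xy| ≤ p and w begins with p copies of 0, we have y = 0^k with 1 ≤ k ≤ p.
Pump with i = 2: xy^2z = 0^{p+k} 1^p 0^p 1^p, of length 4p+k. Suppose this equals vv. The string starts with 0 and ends with 1, so v does too; thus the boundary between the two copies of v is a 1→0 transition. There is exactly one such transition, at position 2p+k, so |v| = 2p+k and |vv| = 4p+2k ≠ 4p+k since k ≥ 1. So xy^2z ∉ L.
Contradiction. Therefore L is not regular.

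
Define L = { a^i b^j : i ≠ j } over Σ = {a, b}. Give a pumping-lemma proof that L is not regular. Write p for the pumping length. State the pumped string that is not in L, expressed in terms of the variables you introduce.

a^{p+p!} b^{p+p!}

Suppose for contradiction that L is regular, and let p be the pumping length.
Choose w = a^p b^{p+p!}. Since p ≠ p+p!, w ∈ L; and |w| ≥ p.
Write w = xyz as guaranteed by the lemma, with |xy| ≤ p and |y| ≥ 1.
Because |xy| ≤ p and w begins with p copies of a, we have y = a^k with 1 ≤ k ≤ p.
Since 1 ≤ k ≤ p, k divides p!; set t = 1 + p!/k. Then xy^t z has p + (p!/k)·k = p + p! copies of a. Now the a-count equals the b-count, so i ≠ j fails. So xy^t z = a^{p+p!} b^{p+p!} ∉ L.
Contradiction. Therefore L is not regular.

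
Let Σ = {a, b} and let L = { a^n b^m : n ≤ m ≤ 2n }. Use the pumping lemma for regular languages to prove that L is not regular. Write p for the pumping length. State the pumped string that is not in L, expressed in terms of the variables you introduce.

Toward a contradiction, assume L is regular with pumping length p.
Take w = a^p b^p ∈ L (since p ≤ p ≤ 2p), with |w| = 2p ≥ p.
By the pumping lemma, w = xyz with |xy| ≤ p and |y| > 0.
The first p characters of w are a's, so xy (and hence y) consists only of a's. Write y = a^k, 1 ≤ k ≤ p.
Pump with i = 2: xy^2z = a^{p+k} b^p. Now n = p+k > p = m, so the condition n ≤ m fails. Thus xy^2z ∉ L.
This is a contradiction; hence L is not regular.

a^{p+k} b^p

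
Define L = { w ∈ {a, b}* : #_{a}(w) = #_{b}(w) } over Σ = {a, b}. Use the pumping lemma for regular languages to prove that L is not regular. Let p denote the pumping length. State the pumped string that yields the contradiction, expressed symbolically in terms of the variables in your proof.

a^{p+k} b^p

Toward a contradiction, assume L is regular with pumping length p.
Choose w = a^p b^p ∈ L with |w| = 2p ≥ p.
By the pumping lemma, w = xyz with |xy| ≤ p and |y| ≥ 1.
Since the first p symbols of w are all a's and |xy| ≤ p, y lies entirely in the leading a-block: y = a^k for some k with 1 ≤ k ≤ p.
Pump with i = 2: xy^2z = a^{p+k} b^p has p+k occurrences of a but only p of b. Since k ≥ 1 the counts differ, so xy^2z ∉ L.
This is a contradiction; hence L is not regular.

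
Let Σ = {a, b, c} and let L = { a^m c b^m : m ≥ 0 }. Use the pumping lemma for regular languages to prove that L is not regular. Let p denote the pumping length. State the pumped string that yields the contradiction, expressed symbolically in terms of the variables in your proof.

Assume L is regular; let p be its pumping constant.
Take w = a^p c b^p ∈ L with |w| = 2p+1 ≥ p.
Write w = xyz as guaranteed by the lemma, with |xy| ≤ p and |y| > 0.
Since the first p symbols of w are all a's and |xy| ≤ p, y lies entirely in the leading a-block: y = a^k for some k with 1 ≤ k ≤ p.
Pump with i = 2: xy^2z = a^{p+k} c b^p, which would require p+k = p. But k ≥ 1, so xy^2z ∉ L.
Contradiction. Therefore L is not regular.

a^{p+k} c b^p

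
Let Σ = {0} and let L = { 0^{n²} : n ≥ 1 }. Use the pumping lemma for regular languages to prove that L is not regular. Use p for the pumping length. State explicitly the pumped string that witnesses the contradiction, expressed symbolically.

0^{p²+k}

Toward a contradiction, assume L is regular with pumping length p.
Take w = 0^{p²} ∈ L with |w| = p² ≥ p.
Write w = xyz as guaranteed by the lemma, with |xy| ≤ p and |y| > 0.
Then y = 0^k for some k with 1 ≤ k ≤ p.
Pump with i = 2: xy^2z = 0^{p²+k}. Since 1 ≤ k ≤ p, p² < p²+k ≤ p²+p < (p+1)², so p²+k lies strictly between consecutive squares and is not a perfect square. So xy^2z ∉ L.
Contradiction. Therefore L is not regular.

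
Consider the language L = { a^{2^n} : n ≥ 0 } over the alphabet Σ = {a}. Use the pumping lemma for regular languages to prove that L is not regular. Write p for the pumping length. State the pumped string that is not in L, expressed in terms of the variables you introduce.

a^{2^p+k}

Toward a contradiction, assume L is regular with pumping length p.
Take w = a^{2^p} ∈ L with |w| = 2^p ≥ p.
By the pumping lemma, w = xyz with |xy| ≤ p and |y| > 0.
Then y = a^k for some k with 1 ≤ k ≤ p.
Pump with i = 2: xy^2z = a^{2^p+k}. Since 1 ≤ k ≤ p < 2^p, we have 2^p < 2^p+k < 2^{p+1}, so 2^p+k is not a power of 2. So xy^2z ∉ L.
This contradicts the pumping lemma, so L is not regular.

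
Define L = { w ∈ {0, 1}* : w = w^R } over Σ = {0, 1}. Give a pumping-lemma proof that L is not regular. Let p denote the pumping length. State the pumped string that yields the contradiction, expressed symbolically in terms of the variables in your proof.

0^{p+k} 1 0^p

Toward a contradiction, assume L is regular with pumping length p.
Take w = 0^p 1 0^p, a palindrome of length 2p+1 ≥ p.
The pumping lemma gives a decomposition w = xyz where |xy| ≤ p and |y| > 0.
Since the first p symbols of w are all 0's and |xy| ≤ p, y lies entirely in the leading 0-block: y = 0^k for some k with 1 ≤ k ≤ p.
Pump with i = 2: xy^2z = 0^{p+k} 1 0^p. Its reverse is 0^p 1 0^{p+k}, which differs from xy^2z since k ≥ 1. So xy^2z is not a palindrome and xy^2z ∉ L.
This is a contradiction; hence L is not regular.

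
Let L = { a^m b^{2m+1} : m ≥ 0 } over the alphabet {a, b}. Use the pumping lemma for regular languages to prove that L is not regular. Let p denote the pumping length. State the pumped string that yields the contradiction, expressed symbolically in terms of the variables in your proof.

Assume L is regular; let p be its pumping constant.
Choose w = a^p b^{2p+1}, which is in L with |w| = 3p+1 ≥ p.
The pumping lemma gives a decomposition w = xyz where |xy| ≤ p and |y| ≥ 1.
The first p characters of w are a's, so xy (and hence y) consists only of a's. Write y = a^k, 1 ≤ k ≤ p.
Pump with i = 2: xy^2z = a^{p+k} b^{2p+1}. For this to lie in L we would need 2p+1 = 2(p+k)+1, which forces k = 0. But k ≥ 1, so xy^2z ∉ L.
This contradicts the pumping lemma, so L is not regular.

a^{p+k} b^{2p+1}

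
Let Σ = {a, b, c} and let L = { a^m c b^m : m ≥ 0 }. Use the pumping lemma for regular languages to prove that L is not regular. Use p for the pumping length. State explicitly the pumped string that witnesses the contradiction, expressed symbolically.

Toward a contradiction, assume L is regular with pumping length p.
Take w = a^p c b^p ∈ L with |w| = 2p+1 ≥ p.
The pumping lemma gives a decomposition w = xyz where |xy| ≤ p and y is nonempty.
Since the first p symbols of w are all a's and |xy| ≤ p, y lies entirely in the leading a-block: y = a^k for some k with 1 ≤ k ≤ p.
Pump with i = 2: xy^2z = a^{p+k} c b^p, which would require p+k = p. But k ≥ 1, so xy^2z ∉ L.
This contradicts the pumping lemma, so L is not regular.

a^{p+k} c b^p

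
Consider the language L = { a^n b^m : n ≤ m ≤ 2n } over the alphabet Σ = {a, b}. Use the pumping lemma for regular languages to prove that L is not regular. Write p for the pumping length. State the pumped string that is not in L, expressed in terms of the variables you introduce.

a^{p+k} b^p

Suppose for contradiction that L is regular, and let p be the pumping length.
Take w = a^p b^p ∈ L (since p ≤ p ≤ 2p), with |w| = 2p ≥ p.
By the pumping lemma, w = xyz with |xy| ≤ p and |y| > 0.
Since the first p symbols of w are all a's and |xy| ≤ p, y lies entirely in the leading a-block: y = a^k for some k with 1 ≤ k ≤ p.
Pump with i = 2: xy^2z = a^{p+k} b^p. Now n = p+k > p = m, so the condition n ≤ m fails. Thus xy^2z ∉ L.
This contradicts the pumping lemma, so L is not regular.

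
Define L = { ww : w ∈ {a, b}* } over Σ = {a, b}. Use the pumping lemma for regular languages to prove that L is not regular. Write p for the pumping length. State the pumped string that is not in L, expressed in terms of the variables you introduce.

Assume L is regular; let p be its pumping constant.
Take w = a^p b^p a^p b^p = uu where u = a^pb^p; then w ∈ L and |w| = 4p ≥ p.
Write w = xyz as guaranteed by the lemma, with |xy| ≤ p and y is nonempty.
Because |xy| ≤ p and w begins with p copies of a, we have y = a^k with 1 ≤ k ≤ p.
Pump with i = 2: xy^2z = a^{p+k} b^p a^p b^p, of length 4p+k. Suppose this equals vv. The string starts with a and ends with b, so v does too; thus the boundary between the two copies of v is a b→a transition. There is exactly one such transition, at position 2p+k, so |v| = 2p+k and |vv| = 4p+2k ≠ 4p+k since k ≥ 1. So xy^2z ∉ L.
This is a contradiction; hence L is not regular.

a^{p+k} b^p a^p b^p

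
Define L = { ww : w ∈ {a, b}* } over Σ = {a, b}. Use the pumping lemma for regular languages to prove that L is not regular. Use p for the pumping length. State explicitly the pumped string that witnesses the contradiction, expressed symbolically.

a^{p+k} b^p a^p b^p

Toward a contradiction, assume L is regular with pumping length p.
Take w = a^p b^p a^p b^p = uu where u = a^pb^p; then w ∈ L and |w| = 4p ≥ p.
By the pumping lemma, w = xyz with |xy| ≤ p and |y| ≥ 1.
Since the first p symbols of w are all a's and |xy| ≤ p, y lies entirely in the leading a-block: y = a^k for some k with 1 ≤ k ≤ p.
Pump with i = 2: xy^2z = a^{p+k} b^p a^p b^p, of length 4p+k. Suppose this equals vv. The string starts with a and ends with b, so v does too; thus the boundary between the two copies of v is a b→a transition. There is exactly one such transition, at position 2p+k, so |v| = 2p+k and |vv| = 4p+2k ≠ 4p+k since k ≥ 1. So xy^2z ∉ L.
Contradiction. Therefore L is not regular.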